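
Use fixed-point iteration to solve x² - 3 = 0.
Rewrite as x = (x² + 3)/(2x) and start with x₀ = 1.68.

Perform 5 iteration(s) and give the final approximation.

Equation: x² - 3 = 0
Fixed-point form: x = (x² + 3)/(2x)
x₀ = 1.68

x_1 = g(1.680000) = 1.732857
x_2 = g(1.732857) = 1.732051
x_3 = g(1.732051) = 1.732051
x_4 = g(1.732051) = 1.732051
x_5 = g(1.732051) = 1.732051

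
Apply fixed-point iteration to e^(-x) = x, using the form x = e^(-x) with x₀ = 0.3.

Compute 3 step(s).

Equation: e^(-x) = x
Fixed-point form: x = e^(-x)
x₀ = 0.3

x_1 = g(0.300000) = 0.740818
x_2 = g(0.740818) = 0.476724
x_3 = g(0.476724) = 0.620814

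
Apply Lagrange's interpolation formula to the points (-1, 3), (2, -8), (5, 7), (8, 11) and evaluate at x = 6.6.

Lagrange interpolation formula:
P(x) = Σ yᵢ × Lᵢ(x)
where Lᵢ(x) = Π_{j≠i} (x - xⱼ)/(xᵢ - xⱼ)

L_0(6.6) = (6.6 - 2)/(-1 - 2) × (6.6 - 5)/(-1 - 5) × (6.6 - 8)/(-1 - 8) = 0.063605
L_1(6.6) = (6.6 - (-1))/(2 - (-1)) × (6.6 - 5)/(2 - 5) × (6.6 - 8)/(2 - 8) = -0.315259
L_2(6.6) = (6.6 - (-1))/(5 - (-1)) × (6.6 - 2)/(5 - 2) × (6.6 - 8)/(5 - 8) = 0.906370
L_3(6.6) = (6.6 - (-1))/(8 - (-1)) × (6.6 - 2)/(8 - 2) × (6.6 - 5)/(8 - 5) = 0.345284

P(6.6) = 3×L_0(6.6) + (-8)×L_1(6.6) + 7×L_2(6.6) + 11×L_3(6.6)
P(6.6) = 12.855605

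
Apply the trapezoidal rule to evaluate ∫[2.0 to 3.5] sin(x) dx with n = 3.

f(x) = sin(x)
a = 2.0, b = 3.5, n = 3
h = (b - a)/n = 0.500000

Trapezoidal rule: (h/2)[f(x₀) + 2f(x₁) + 2f(x₂) + ... + f(xₙ)]

x_0 = 2.0000, f(x_0) = 0.909297, coefficient = 1
x_1 = 2.5000, f(x_1) = 0.598472, coefficient = 2
x_2 = 3.0000, f(x_2) = 0.141120, coefficient = 2
x_3 = 3.5000, f(x_3) = -0.350783, coefficient = 1

I ≈ (0.500000/2) × 2.037699 = 0.509425
Exact value: 0.520310
Error: 0.010885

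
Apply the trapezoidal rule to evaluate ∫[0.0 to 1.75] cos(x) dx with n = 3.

f(x) = cos(x)
a = 0.0, b = 1.75, n = 3
h = (b - a)/n = 0.583333

Trapezoidal rule: (h/2)[f(x₀) + 2f(x₁) + 2f(x₂) + ... + f(xₙ)]

x_0 = 0.0000, f(x_0) = 1.000000, coefficient = 1
x_1 = 0.5833, f(x_1) = 0.834631, coefficient = 2
x_2 = 1.1667, f(x_2) = 0.393219, coefficient = 2
x_3 = 1.7500, f(x_3) = -0.178246, coefficient = 1

I ≈ (0.583333/2) × 3.277454 = 0.955924
Exact value: 0.983986
Error: 0.028062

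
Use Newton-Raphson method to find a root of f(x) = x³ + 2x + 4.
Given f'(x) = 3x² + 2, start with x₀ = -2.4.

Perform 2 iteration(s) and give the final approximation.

f(x) = x³ + 2x + 4
f'(x) = 3x² + 2
x₀ = -2.4

Newton-Raphson formula: x_{n+1} = x_n - f(x_n)/f'(x_n)

Iteration 1:
  f(-2.400000) = -14.624000
  f'(-2.400000) = 19.280000
  x_1 = -2.400000 - (-14.624000)/19.280000 = -1.641494
Iteration 2:
  f(-1.641494) = -3.705996
  f'(-1.641494) = 10.083505
  x_2 = -1.641494 - (-3.705996)/10.083505 = -1.273963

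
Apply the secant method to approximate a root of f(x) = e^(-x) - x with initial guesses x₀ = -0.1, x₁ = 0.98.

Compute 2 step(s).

f(x) = e^(-x) - x
x₀ = -0.1, x₁ = 0.98

Secant formula: x_{n+1} = x_n - f(x_n)(x_n - x_{n-1})/(f(x_n) - f(x_{n-1}))

Iteration 1:
  f(-0.100000) = 1.205171
  f(0.980000) = -0.604689
  x_2 = 0.980000 - (-0.604689)×(0.980000 - (-0.100000))/(-0.604689 - 1.205171)
       = 0.619163
Iteration 2:
  f(0.980000) = -0.604689
  f(0.619163) = -0.080768
  x_3 = 0.619163 - (-0.080768)×(0.619163 - 0.980000)/(-0.080768 - (-0.604689))
       = 0.563536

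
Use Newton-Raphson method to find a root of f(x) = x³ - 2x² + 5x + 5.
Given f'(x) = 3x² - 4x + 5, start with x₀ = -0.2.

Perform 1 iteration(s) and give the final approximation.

f(x) = x³ - 2x² + 5x + 5
f'(x) = 3x² - 4x + 5
x₀ = -0.2

Newton-Raphson formula: x_{n+1} = x_n - f(x_n)/f'(x_n)

Iteration 1:
  f(-0.200000) = 3.912000
  f'(-0.200000) = 5.920000
  x_1 = -0.200000 - 3.912000/5.920000 = -0.860811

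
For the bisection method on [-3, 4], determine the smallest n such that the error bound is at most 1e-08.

We need (b-a)/2^n ≤ 1e-08
(4 - (-3))/2^n ≤ 1e-08
7/2^n ≤ 1e-08
2^n ≥ 700000000
n ≥ log₂(700000000) = 29.38
n ≥ 30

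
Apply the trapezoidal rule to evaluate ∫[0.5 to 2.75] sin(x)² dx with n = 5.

f(x) = sin(x)²
a = 0.5, b = 2.75, n = 5
h = (b - a)/n = 0.450000

Trapezoidal rule: (h/2)[f(x₀) + 2f(x₁) + 2f(x₂) + ... + f(xₙ)]

x_0 = 0.5000, f(x_0) = 0.229849, coefficient = 1
x_1 = 0.9500, f(x_1) = 0.661645, coefficient = 2
x_2 = 1.4000, f(x_2) = 0.971111, coefficient = 2
x_3 = 1.8500, f(x_3) = 0.924050, coefficient = 2
x_4 = 2.3000, f(x_4) = 0.556076, coefficient = 2
x_5 = 2.7500, f(x_5) = 0.145665, coefficient = 1

I ≈ (0.450000/2) × 6.601278 = 1.485288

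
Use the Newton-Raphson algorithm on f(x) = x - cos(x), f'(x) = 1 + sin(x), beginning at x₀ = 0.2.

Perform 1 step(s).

f(x) = x - cos(x)
f'(x) = 1 + sin(x)
x₀ = 0.2

Newton-Raphson formula: x_{n+1} = x_n - f(x_n)/f'(x_n)

Iteration 1:
  f(0.200000) = -0.780067
  f'(0.200000) = 1.198669
  x_1 = 0.200000 - (-0.780067)/1.198669 = 0.850777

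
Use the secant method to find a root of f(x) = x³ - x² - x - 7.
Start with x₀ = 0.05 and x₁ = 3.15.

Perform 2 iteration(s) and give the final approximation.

f(x) = x³ - x² - x - 7
x₀ = 0.05, x₁ = 3.15

Secant formula: x_{n+1} = x_n - f(x_n)(x_n - x_{n-1})/(f(x_n) - f(x_{n-1}))

Iteration 1:
  f(0.050000) = -7.052375
  f(3.150000) = 11.183375
  x_2 = 3.150000 - 11.183375×(3.150000 - 0.050000)/(11.183375 - (-7.052375))
       = 1.248874
Iteration 2:
  f(3.150000) = 11.183375
  f(1.248874) = -7.860709
  x_3 = 1.248874 - (-7.860709)×(1.248874 - 3.150000)/(-7.860709 - 11.183375)
       = 2.033590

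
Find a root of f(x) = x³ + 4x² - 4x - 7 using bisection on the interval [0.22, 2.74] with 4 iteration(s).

f(x) = x³ + 4x² - 4x - 7
Initial interval: [0.22, 2.74]

Iteration 1:
  c_1 = (0.220000 + 2.740000)/2 = 1.480000
  f(c_1) = f(1.480000) = -0.916608
  f(a) × f(c) ≥ 0, new interval: [1.480000, 2.740000]
Iteration 2:
  c_2 = (1.480000 + 2.740000)/2 = 2.110000
  f(c_2) = f(2.110000) = 11.762331
  f(a) × f(c) < 0, new interval: [1.480000, 2.110000]
Iteration 3:
  c_3 = (1.480000 + 2.110000)/2 = 1.795000
  f(c_3) = f(1.795000) = 4.491635
  f(a) × f(c) < 0, new interval: [1.480000, 1.795000]
Iteration 4:
  c_4 = (1.480000 + 1.795000)/2 = 1.637500
  f(c_4) = f(1.637500) = 1.566428
  f(a) × f(c) < 0, new interval: [1.480000, 1.637500]

After 4 iteration(s), the approximation is c_4 = 1.637500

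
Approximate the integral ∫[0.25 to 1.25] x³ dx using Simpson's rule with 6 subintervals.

f(x) = x³
a = 0.25, b = 1.25, n = 6
h = (b - a)/n = 0.166667

Simpson's rule: (h/3)[f(x₀) + 4f(x₁) + 2f(x₂) + ... + f(xₙ)]

x_0 = 0.2500, f(x_0) = 0.015625, coefficient = 1
x_1 = 0.4167, f(x_1) = 0.072338, coefficient = 4
x_2 = 0.5833, f(x_2) = 0.198495, coefficient = 2
x_3 = 0.7500, f(x_3) = 0.421875, coefficient = 4
x_4 = 0.9167, f(x_4) = 0.770255, coefficient = 2
x_5 = 1.0833, f(x_5) = 1.271412, coefficient = 4
x_6 = 1.2500, f(x_6) = 1.953125, coefficient = 1

I ≈ (0.166667/3) × 10.968750 = 0.609375
Exact value: 0.609375
Error: 0.000000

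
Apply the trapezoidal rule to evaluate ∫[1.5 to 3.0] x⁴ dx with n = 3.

f(x) = x⁴
a = 1.5, b = 3.0, n = 3
h = (b - a)/n = 0.500000

Trapezoidal rule: (h/2)[f(x₀) + 2f(x₁) + 2f(x₂) + ... + f(xₙ)]

x_0 = 1.5000, f(x_0) = 5.062500, coefficient = 1
x_1 = 2.0000, f(x_1) = 16.000000, coefficient = 2
x_2 = 2.5000, f(x_2) = 39.062500, coefficient = 2
x_3 = 3.0000, f(x_3) = 81.000000, coefficient = 1

I ≈ (0.500000/2) × 196.187500 = 49.046875
Exact value: 47.081250
Error: 1.965625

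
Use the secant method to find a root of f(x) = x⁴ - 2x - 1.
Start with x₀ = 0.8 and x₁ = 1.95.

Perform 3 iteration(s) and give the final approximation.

f(x) = x⁴ - 2x - 1
x₀ = 0.8, x₁ = 1.95

Secant formula: x_{n+1} = x_n - f(x_n)(x_n - x_{n-1})/(f(x_n) - f(x_{n-1}))

Iteration 1:
  f(0.800000) = -2.190400
  f(1.950000) = 9.559006
  x_2 = 1.950000 - 9.559006×(1.950000 - 0.800000)/(9.559006 - (-2.190400))
       = 1.014390
Iteration 2:
  f(1.950000) = 9.559006
  f(1.014390) = -1.969965
  x_3 = 1.014390 - (-1.969965)×(1.014390 - 1.950000)/(-1.969965 - 9.559006)
       = 1.174259
Iteration 3:
  f(1.014390) = -1.969965
  f(1.174259) = -1.447197
  x_4 = 1.174259 - (-1.447197)×(1.174259 - 1.014390)/(-1.447197 - (-1.969965))
       = 1.616829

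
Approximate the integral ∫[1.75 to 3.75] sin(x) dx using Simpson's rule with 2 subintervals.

f(x) = sin(x)
a = 1.75, b = 3.75, n = 2
h = (b - a)/n = 1.000000

Simpson's rule: (h/3)[f(x₀) + 4f(x₁) + 2f(x₂) + ... + f(xₙ)]

x_0 = 1.7500, f(x_0) = 0.983986, coefficient = 1
x_1 = 2.7500, f(x_1) = 0.381661, coefficient = 4
x_2 = 3.7500, f(x_2) = -0.571561, coefficient = 1

I ≈ (1.000000/3) × 1.939069 = 0.646356
Exact value: 0.642313
Error: 0.004043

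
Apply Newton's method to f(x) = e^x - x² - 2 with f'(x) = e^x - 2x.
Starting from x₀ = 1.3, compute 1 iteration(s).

f(x) = e^x - x² - 2
f'(x) = e^x - 2x
x₀ = 1.3

Newton-Raphson formula: x_{n+1} = x_n - f(x_n)/f'(x_n)

Iteration 1:
  f(1.300000) = -0.020703
  f'(1.300000) = 1.069297
  x_1 = 1.300000 - (-0.020703)/1.069297 = 1.319362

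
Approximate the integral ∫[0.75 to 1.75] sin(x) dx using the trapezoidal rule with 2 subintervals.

f(x) = sin(x)
a = 0.75, b = 1.75, n = 2
h = (b - a)/n = 0.500000

Trapezoidal rule: (h/2)[f(x₀) + 2f(x₁) + 2f(x₂) + ... + f(xₙ)]

x_0 = 0.7500, f(x_0) = 0.681639, coefficient = 1
x_1 = 1.2500, f(x_1) = 0.948985, coefficient = 2
x_2 = 1.7500, f(x_2) = 0.983986, coefficient = 1

I ≈ (0.500000/2) × 3.563594 = 0.890898
Exact value: 0.909935
Error: 0.019036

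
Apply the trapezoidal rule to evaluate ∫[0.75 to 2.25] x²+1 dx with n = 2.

f(x) = x²+1
a = 0.75, b = 2.25, n = 2
h = (b - a)/n = 0.750000

Trapezoidal rule: (h/2)[f(x₀) + 2f(x₁) + 2f(x₂) + ... + f(xₙ)]

x_0 = 0.7500, f(x_0) = 1.562500, coefficient = 1
x_1 = 1.5000, f(x_1) = 3.250000, coefficient = 2
x_2 = 2.2500, f(x_2) = 6.062500, coefficient = 1

I ≈ (0.750000/2) × 14.125000 = 5.296875
Exact value: 5.156250
Error: 0.140625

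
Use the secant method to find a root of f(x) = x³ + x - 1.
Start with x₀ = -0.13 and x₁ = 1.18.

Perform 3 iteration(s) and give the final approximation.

f(x) = x³ + x - 1
x₀ = -0.13, x₁ = 1.18

Secant formula: x_{n+1} = x_n - f(x_n)(x_n - x_{n-1})/(f(x_n) - f(x_{n-1}))

Iteration 1:
  f(-0.130000) = -1.132197
  f(1.180000) = 1.823032
  x_2 = 1.180000 - 1.823032×(1.180000 - (-0.130000))/(1.823032 - (-1.132197))
       = 0.371883
Iteration 2:
  f(1.180000) = 1.823032
  f(0.371883) = -0.576687
  x_3 = 0.371883 - (-0.576687)×(0.371883 - 1.180000)/(-0.576687 - 1.823032)
       = 0.566085
Iteration 3:
  f(0.371883) = -0.576687
  f(0.566085) = -0.252512
  x_4 = 0.566085 - (-0.252512)×(0.566085 - 0.371883)/(-0.252512 - (-0.576687))
       = 0.717356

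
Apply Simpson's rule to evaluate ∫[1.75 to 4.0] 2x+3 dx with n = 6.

f(x) = 2x+3
a = 1.75, b = 4.0, n = 6
h = (b - a)/n = 0.375000

Simpson's rule: (h/3)[f(x₀) + 4f(x₁) + 2f(x₂) + ... + f(xₙ)]

x_0 = 1.7500, f(x_0) = 6.500000, coefficient = 1
x_1 = 2.1250, f(x_1) = 7.250000, coefficient = 4
x_2 = 2.5000, f(x_2) = 8.000000, coefficient = 2
x_3 = 2.8750, f(x_3) = 8.750000, coefficient = 4
x_4 = 3.2500, f(x_4) = 9.500000, coefficient = 2
x_5 = 3.6250, f(x_5) = 10.250000, coefficient = 4
x_6 = 4.0000, f(x_6) = 11.000000, coefficient = 1

I ≈ (0.375000/3) × 157.500000 = 19.687500
Exact value: 19.687500
Error: 0.000000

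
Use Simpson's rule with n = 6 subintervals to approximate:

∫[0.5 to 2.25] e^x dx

f(x) = e^x
a = 0.5, b = 2.25, n = 6
h = (b - a)/n = 0.291667

Simpson's rule: (h/3)[f(x₀) + 4f(x₁) + 2f(x₂) + ... + f(xₙ)]

x_0 = 0.5000, f(x_0) = 1.648721, coefficient = 1
x_1 = 0.7917, f(x_1) = 2.207072, coefficient = 4
x_2 = 1.0833, f(x_2) = 2.954512, coefficient = 2
x_3 = 1.3750, f(x_3) = 3.955077, coefficient = 4
x_4 = 1.6667, f(x_4) = 5.294490, coefficient = 2
x_5 = 1.9583, f(x_5) = 7.087505, coefficient = 4
x_6 = 2.2500, f(x_6) = 9.487736, coefficient = 1

I ≈ (0.291667/3) × 80.633073 = 7.839327
Exact value: 7.839015
Error: 0.000312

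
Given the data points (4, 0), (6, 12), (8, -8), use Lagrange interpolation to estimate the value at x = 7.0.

Lagrange interpolation formula:
P(x) = Σ yᵢ × Lᵢ(x)
where Lᵢ(x) = Π_{j≠i} (x - xⱼ)/(xᵢ - xⱼ)

L_0(7.0) = (7.0 - 6)/(4 - 6) × (7.0 - 8)/(4 - 8) = -0.125000
L_1(7.0) = (7.0 - 4)/(6 - 4) × (7.0 - 8)/(6 - 8) = 0.750000
L_2(7.0) = (7.0 - 4)/(8 - 4) × (7.0 - 6)/(8 - 6) = 0.375000

P(7.0) = 0×L_0(7.0) + 12×L_1(7.0) + (-8)×L_2(7.0)
P(7.0) = 6.000000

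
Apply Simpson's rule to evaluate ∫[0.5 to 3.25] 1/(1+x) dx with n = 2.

f(x) = 1/(1+x)
a = 0.5, b = 3.25, n = 2
h = (b - a)/n = 1.375000

Simpson's rule: (h/3)[f(x₀) + 4f(x₁) + 2f(x₂) + ... + f(xₙ)]

x_0 = 0.5000, f(x_0) = 0.666667, coefficient = 1
x_1 = 1.8750, f(x_1) = 0.347826, coefficient = 4
x_2 = 3.2500, f(x_2) = 0.235294, coefficient = 1

I ≈ (1.375000/3) × 2.293265 = 1.051080
Exact value: 1.041454
Error: 0.009626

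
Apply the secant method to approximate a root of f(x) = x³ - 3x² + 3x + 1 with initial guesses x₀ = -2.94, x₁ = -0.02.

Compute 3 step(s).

f(x) = x³ - 3x² + 3x + 1
x₀ = -2.94, x₁ = -0.02

Secant formula: x_{n+1} = x_n - f(x_n)(x_n - x_{n-1})/(f(x_n) - f(x_{n-1}))

Iteration 1:
  f(-2.940000) = -59.162984
  f(-0.020000) = 0.938792
  x_2 = -0.020000 - 0.938792×(-0.020000 - (-2.940000))/(0.938792 - (-59.162984))
       = -0.065611
Iteration 2:
  f(-0.020000) = 0.938792
  f(-0.065611) = 0.789972
  x_3 = -0.065611 - 0.789972×(-0.065611 - (-0.020000))/(0.789972 - 0.938792)
       = -0.307722
Iteration 3:
  f(-0.065611) = 0.789972
  f(-0.307722) = -0.236382
  x_4 = -0.307722 - (-0.236382)×(-0.307722 - (-0.065611))/(-0.236382 - 0.789972)
       = -0.251961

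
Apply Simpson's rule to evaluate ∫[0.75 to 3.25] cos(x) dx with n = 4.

f(x) = cos(x)
a = 0.75, b = 3.25, n = 4
h = (b - a)/n = 0.625000

Simpson's rule: (h/3)[f(x₀) + 4f(x₁) + 2f(x₂) + ... + f(xₙ)]

x_0 = 0.7500, f(x_0) = 0.731689, coefficient = 1
x_1 = 1.3750, f(x_1) = 0.194548, coefficient = 4
x_2 = 2.0000, f(x_2) = -0.416147, coefficient = 2
x_3 = 2.6250, f(x_3) = -0.869507, coefficient = 4
x_4 = 3.2500, f(x_4) = -0.994130, coefficient = 1

I ≈ (0.625000/3) × -3.794572 = -0.790536
Exact value: -0.789834
Error: 0.000702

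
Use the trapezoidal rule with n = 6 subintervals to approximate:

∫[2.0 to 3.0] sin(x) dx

f(x) = sin(x)
a = 2.0, b = 3.0, n = 6
h = (b - a)/n = 0.166667

Trapezoidal rule: (h/2)[f(x₀) + 2f(x₁) + 2f(x₂) + ... + f(xₙ)]

x_0 = 2.0000, f(x_0) = 0.909297, coefficient = 1
x_1 = 2.1667, f(x_1) = 0.827660, coefficient = 2
x_2 = 2.3333, f(x_2) = 0.723086, coefficient = 2
x_3 = 2.5000, f(x_3) = 0.598472, coefficient = 2
x_4 = 2.6667, f(x_4) = 0.457273, coefficient = 2
x_5 = 2.8333, f(x_5) = 0.303400, coefficient = 2
x_6 = 3.0000, f(x_6) = 0.141120, coefficient = 1

I ≈ (0.166667/2) × 6.870200 = 0.572517
Exact value: 0.573846
Error: 0.001329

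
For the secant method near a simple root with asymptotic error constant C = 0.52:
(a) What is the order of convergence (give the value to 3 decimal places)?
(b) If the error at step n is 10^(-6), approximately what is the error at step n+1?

(a) Secant method has superlinear convergence with order φ = (1+√5)/2 ≈ 1.618.
    This means |e_{n+1}| ≈ C|e_n|^1.618.

(b) With |e_n| = 10^(-6) and C = 0.52:
    |e_{n+1}| ≈ 0.52 × (10^(-6))^1.618 = 0.52 × 10^(-9.71)

(a) ≈ 1.618 (golden ratio); (b) |e_{n+1}| ≈ 1.018e-10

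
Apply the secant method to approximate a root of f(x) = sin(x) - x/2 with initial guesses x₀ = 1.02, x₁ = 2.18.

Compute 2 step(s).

f(x) = sin(x) - x/2
x₀ = 1.02, x₁ = 2.18

Secant formula: x_{n+1} = x_n - f(x_n)(x_n - x_{n-1})/(f(x_n) - f(x_{n-1}))

Iteration 1:
  f(1.020000) = 0.342108
  f(2.180000) = -0.269896
  x_2 = 2.180000 - (-0.269896)×(2.180000 - 1.020000)/(-0.269896 - 0.342108)
       = 1.668436
Iteration 2:
  f(2.180000) = -0.269896
  f(1.668436) = 0.161019
  x_3 = 1.668436 - 0.161019×(1.668436 - 2.180000)/(0.161019 - (-0.269896))
       = 1.859591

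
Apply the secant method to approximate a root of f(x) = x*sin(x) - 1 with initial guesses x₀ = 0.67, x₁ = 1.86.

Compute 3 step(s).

f(x) = x*sin(x) - 1
x₀ = 0.67, x₁ = 1.86

Secant formula: x_{n+1} = x_n - f(x_n)(x_n - x_{n-1})/(f(x_n) - f(x_{n-1}))

Iteration 1:
  f(0.670000) = -0.583939
  f(1.860000) = 0.782757
  x_2 = 1.860000 - 0.782757×(1.860000 - 0.670000)/(0.782757 - (-0.583939))
       = 1.178444
Iteration 2:
  f(1.860000) = 0.782757
  f(1.178444) = 0.088896
  x_3 = 1.178444 - 0.088896×(1.178444 - 1.860000)/(0.088896 - 0.782757)
       = 1.091124
Iteration 3:
  f(1.178444) = 0.088896
  f(1.091124) = -0.032014
  x_4 = 1.091124 - (-0.032014)×(1.091124 - 1.178444)/(-0.032014 - 0.088896)
       = 1.114244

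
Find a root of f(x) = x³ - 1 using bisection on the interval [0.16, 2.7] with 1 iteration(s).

f(x) = x³ - 1
Initial interval: [0.16, 2.7]

Iteration 1:
  c_1 = (0.160000 + 2.700000)/2 = 1.430000
  f(c_1) = f(1.430000) = 1.924207
  f(a) × f(c) < 0, new interval: [0.160000, 1.430000]

After 1 iteration(s), the approximation is c_1 = 1.430000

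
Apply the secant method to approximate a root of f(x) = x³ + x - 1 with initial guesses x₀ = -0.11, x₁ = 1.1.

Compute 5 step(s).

f(x) = x³ + x - 1
x₀ = -0.11, x₁ = 1.1

Secant formula: x_{n+1} = x_n - f(x_n)(x_n - x_{n-1})/(f(x_n) - f(x_{n-1}))

Iteration 1:
  f(-0.110000) = -1.111331
  f(1.100000) = 1.431000
  x_2 = 1.100000 - 1.431000×(1.100000 - (-0.110000))/(1.431000 - (-1.111331))
       = 0.418928
Iteration 2:
  f(1.100000) = 1.431000
  f(0.418928) = -0.507550
  x_3 = 0.418928 - (-0.507550)×(0.418928 - 1.100000)/(-0.507550 - 1.431000)
       = 0.597246
Iteration 3:
  f(0.418928) = -0.507550
  f(0.597246) = -0.189715
  x_4 = 0.597246 - (-0.189715)×(0.597246 - 0.418928)/(-0.189715 - (-0.507550))
       = 0.703683
Iteration 4:
  f(0.597246) = -0.189715
  f(0.703683) = 0.052127
  x_5 = 0.703683 - 0.052127×(0.703683 - 0.597246)/(0.052127 - (-0.189715))
       = 0.680742
Iteration 5:
  f(0.703683) = 0.052127
  f(0.680742) = -0.003796
  x_6 = 0.680742 - (-0.003796)×(0.680742 - 0.703683)/(-0.003796 - 0.052127)
       = 0.682299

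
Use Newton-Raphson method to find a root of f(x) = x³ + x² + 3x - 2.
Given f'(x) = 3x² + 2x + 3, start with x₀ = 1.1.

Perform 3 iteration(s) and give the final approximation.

f(x) = x³ + x² + 3x - 2
f'(x) = 3x² + 2x + 3
x₀ = 1.1

Newton-Raphson formula: x_{n+1} = x_n - f(x_n)/f'(x_n)

Iteration 1:
  f(1.100000) = 3.841000
  f'(1.100000) = 8.830000
  x_1 = 1.100000 - 3.841000/8.830000 = 0.665006
Iteration 2:
  f(0.665006) = 0.731337
  f'(0.665006) = 5.656709
  x_2 = 0.665006 - 0.731337/5.656709 = 0.535719
Iteration 3:
  f(0.535719) = 0.047901
  f'(0.535719) = 4.932423
  x_3 = 0.535719 - 0.047901/4.932423 = 0.526008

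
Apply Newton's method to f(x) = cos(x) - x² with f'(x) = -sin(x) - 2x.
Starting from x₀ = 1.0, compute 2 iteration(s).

f(x) = cos(x) - x²
f'(x) = -sin(x) - 2x
x₀ = 1.0

Newton-Raphson formula: x_{n+1} = x_n - f(x_n)/f'(x_n)

Iteration 1:
  f(1.000000) = -0.459698
  f'(1.000000) = -2.841471
  x_1 = 1.000000 - (-0.459698)/(-2.841471) = 0.838218
Iteration 2:
  f(0.838218) = -0.033822
  f'(0.838218) = -2.419890
  x_2 = 0.838218 - (-0.033822)/(-2.419890) = 0.824242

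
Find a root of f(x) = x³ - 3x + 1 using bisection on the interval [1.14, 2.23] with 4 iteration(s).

f(x) = x³ - 3x + 1
Initial interval: [1.14, 2.23]

Iteration 1:
  c_1 = (1.140000 + 2.230000)/2 = 1.685000
  f(c_1) = f(1.685000) = 0.729094
  f(a) × f(c) < 0, new interval: [1.140000, 1.685000]
Iteration 2:
  c_2 = (1.140000 + 1.685000)/2 = 1.412500
  f(c_2) = f(1.412500) = -0.419342
  f(a) × f(c) ≥ 0, new interval: [1.412500, 1.685000]
Iteration 3:
  c_3 = (1.412500 + 1.685000)/2 = 1.548750
  f(c_3) = f(1.548750) = 0.068623
  f(a) × f(c) < 0, new interval: [1.412500, 1.548750]
Iteration 4:
  c_4 = (1.412500 + 1.548750)/2 = 1.480625
  f(c_4) = f(1.480625) = -0.195974
  f(a) × f(c) ≥ 0, new interval: [1.480625, 1.548750]

After 4 iteration(s), the approximation is c_4 = 1.480625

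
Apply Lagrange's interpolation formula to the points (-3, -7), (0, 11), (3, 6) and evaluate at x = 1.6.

Lagrange interpolation formula:
P(x) = Σ yᵢ × Lᵢ(x)
where Lᵢ(x) = Π_{j≠i} (x - xⱼ)/(xᵢ - xⱼ)

L_0(1.6) = (1.6 - 0)/(-3 - 0) × (1.6 - 3)/(-3 - 3) = -0.124444
L_1(1.6) = (1.6 - (-3))/(0 - (-3)) × (1.6 - 3)/(0 - 3) = 0.715556
L_2(1.6) = (1.6 - (-3))/(3 - (-3)) × (1.6 - 0)/(3 - 0) = 0.408889

P(1.6) = (-7)×L_0(1.6) + 11×L_1(1.6) + 6×L_2(1.6)
P(1.6) = 11.195556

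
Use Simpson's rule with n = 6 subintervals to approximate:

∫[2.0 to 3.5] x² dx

f(x) = x²
a = 2.0, b = 3.5, n = 6
h = (b - a)/n = 0.250000

Simpson's rule: (h/3)[f(x₀) + 4f(x₁) + 2f(x₂) + ... + f(xₙ)]

x_0 = 2.0000, f(x_0) = 4.000000, coefficient = 1
x_1 = 2.2500, f(x_1) = 5.062500, coefficient = 4
x_2 = 2.5000, f(x_2) = 6.250000, coefficient = 2
x_3 = 2.7500, f(x_3) = 7.562500, coefficient = 4
x_4 = 3.0000, f(x_4) = 9.000000, coefficient = 2
x_5 = 3.2500, f(x_5) = 10.562500, coefficient = 4
x_6 = 3.5000, f(x_6) = 12.250000, coefficient = 1

I ≈ (0.250000/3) × 139.500000 = 11.625000
Exact value: 11.625000
Error: 0.000000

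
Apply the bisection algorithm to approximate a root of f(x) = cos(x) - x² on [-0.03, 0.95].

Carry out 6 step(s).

f(x) = cos(x) - x²
Initial interval: [-0.03, 0.95]

Iteration 1:
  c_1 = (-0.030000 + 0.950000)/2 = 0.460000
  f(c_1) = f(0.460000) = 0.684452
  f(a) × f(c) ≥ 0, new interval: [0.460000, 0.950000]
Iteration 2:
  c_2 = (0.460000 + 0.950000)/2 = 0.705000
  f(c_2) = f(0.705000) = 0.264587
  f(a) × f(c) ≥ 0, new interval: [0.705000, 0.950000]
Iteration 3:
  c_3 = (0.705000 + 0.950000)/2 = 0.827500
  f(c_3) = f(0.827500) = -0.008038
  f(a) × f(c) < 0, new interval: [0.705000, 0.827500]
Iteration 4:
  c_4 = (0.705000 + 0.827500)/2 = 0.766250
  f(c_4) = f(0.766250) = 0.133377
  f(a) × f(c) ≥ 0, new interval: [0.766250, 0.827500]
Iteration 5:
  c_5 = (0.766250 + 0.827500)/2 = 0.796875
  f(c_5) = f(0.796875) = 0.063935
  f(a) × f(c) ≥ 0, new interval: [0.796875, 0.827500]
Iteration 6:
  c_6 = (0.796875 + 0.827500)/2 = 0.812187
  f(c_6) = f(0.812187) = 0.028264
  f(a) × f(c) ≥ 0, new interval: [0.812187, 0.827500]

After 6 iteration(s), the approximation is c_6 = 0.812187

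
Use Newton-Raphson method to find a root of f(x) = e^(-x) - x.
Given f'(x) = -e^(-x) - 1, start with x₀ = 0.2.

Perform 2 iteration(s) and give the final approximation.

f(x) = e^(-x) - x
f'(x) = -e^(-x) - 1
x₀ = 0.2

Newton-Raphson formula: x_{n+1} = x_n - f(x_n)/f'(x_n)

Iteration 1:
  f(0.200000) = 0.618731
  f'(0.200000) = -1.818731
  x_1 = 0.200000 - 0.618731/(-1.818731) = 0.540199
Iteration 2:
  f(0.540199) = 0.042433
  f'(0.540199) = -1.582632
  x_2 = 0.540199 - 0.042433/(-1.582632) = 0.567011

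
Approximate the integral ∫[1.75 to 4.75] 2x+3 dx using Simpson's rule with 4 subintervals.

f(x) = 2x+3
a = 1.75, b = 4.75, n = 4
h = (b - a)/n = 0.750000

Simpson's rule: (h/3)[f(x₀) + 4f(x₁) + 2f(x₂) + ... + f(xₙ)]

x_0 = 1.7500, f(x_0) = 6.500000, coefficient = 1
x_1 = 2.5000, f(x_1) = 8.000000, coefficient = 4
x_2 = 3.2500, f(x_2) = 9.500000, coefficient = 2
x_3 = 4.0000, f(x_3) = 11.000000, coefficient = 4
x_4 = 4.7500, f(x_4) = 12.500000, coefficient = 1

I ≈ (0.750000/3) × 114.000000 = 28.500000
Exact value: 28.500000
Error: 0.000000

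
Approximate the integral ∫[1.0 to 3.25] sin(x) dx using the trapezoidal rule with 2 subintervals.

f(x) = sin(x)
a = 1.0, b = 3.25, n = 2
h = (b - a)/n = 1.125000

Trapezoidal rule: (h/2)[f(x₀) + 2f(x₁) + 2f(x₂) + ... + f(xₙ)]

x_0 = 1.0000, f(x_0) = 0.841471, coefficient = 1
x_1 = 2.1250, f(x_1) = 0.850320, coefficient = 2
x_2 = 3.2500, f(x_2) = -0.108195, coefficient = 1

I ≈ (1.125000/2) × 2.433915 = 1.369077
Exact value: 1.534432
Error: 0.165355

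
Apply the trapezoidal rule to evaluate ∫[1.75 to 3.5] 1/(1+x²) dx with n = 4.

f(x) = 1/(1+x²)
a = 1.75, b = 3.5, n = 4
h = (b - a)/n = 0.437500

Trapezoidal rule: (h/2)[f(x₀) + 2f(x₁) + 2f(x₂) + ... + f(xₙ)]

x_0 = 1.7500, f(x_0) = 0.246154, coefficient = 1
x_1 = 2.1875, f(x_1) = 0.172856, coefficient = 2
x_2 = 2.6250, f(x_2) = 0.126733, coefficient = 2
x_3 = 3.0625, f(x_3) = 0.096349, coefficient = 2
x_4 = 3.5000, f(x_4) = 0.075472, coefficient = 1

I ≈ (0.437500/2) × 1.113502 = 0.243579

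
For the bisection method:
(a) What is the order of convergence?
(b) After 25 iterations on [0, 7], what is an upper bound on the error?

(a) Bisection has linear (order 1) convergence; the error is halved each step.

(b) Error bound = (b-a)/2^n = (7 - 0)/2^{25}
    = 7/2^{25}

(a) 1 (linear); (b) error ≤ 2.09e-07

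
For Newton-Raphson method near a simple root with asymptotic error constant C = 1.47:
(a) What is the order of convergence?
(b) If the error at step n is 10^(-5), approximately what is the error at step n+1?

(a) Newton-Raphson has quadratic (order 2) convergence near simple roots.
    This means |e_{n+1}| ≈ C|e_n|².

(b) With |e_n| = 10^(-5) and C = 1.47:
    |e_{n+1}| ≈ 1.47 × (10^(-5))² = 1.47 × 10^(-10)

(a) 2 (quadratic); (b) |e_{n+1}| ≈ 1.470e-10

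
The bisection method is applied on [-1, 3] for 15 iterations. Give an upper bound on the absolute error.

Bisection error bound: |error| ≤ (b-a)/2^n
|error| ≤ (3 - (-1))/2^15 = 4/2^15
|error| ≤ 0.0001220703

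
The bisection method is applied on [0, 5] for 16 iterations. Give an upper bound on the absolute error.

Bisection error bound: |error| ≤ (b-a)/2^n
|error| ≤ (5 - 0)/2^16 = 5/2^16
|error| ≤ 0.0000762939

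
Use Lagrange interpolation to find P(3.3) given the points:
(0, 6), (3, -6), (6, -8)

Lagrange interpolation formula:
P(x) = Σ yᵢ × Lᵢ(x)
where Lᵢ(x) = Π_{j≠i} (x - xⱼ)/(xᵢ - xⱼ)

L_0(3.3) = (3.3 - 3)/(0 - 3) × (3.3 - 6)/(0 - 6) = -0.045000
L_1(3.3) = (3.3 - 0)/(3 - 0) × (3.3 - 6)/(3 - 6) = 0.990000
L_2(3.3) = (3.3 - 0)/(6 - 0) × (3.3 - 3)/(6 - 3) = 0.055000

P(3.3) = 6×L_0(3.3) + (-6)×L_1(3.3) + (-8)×L_2(3.3)
P(3.3) = -6.650000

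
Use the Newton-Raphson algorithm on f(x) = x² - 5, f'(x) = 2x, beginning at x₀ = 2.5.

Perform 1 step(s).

f(x) = x² - 5
f'(x) = 2x
x₀ = 2.5

Newton-Raphson formula: x_{n+1} = x_n - f(x_n)/f'(x_n)

Iteration 1:
  f(2.500000) = 1.250000
  f'(2.500000) = 5.000000
  x_1 = 2.500000 - 1.250000/5.000000 = 2.250000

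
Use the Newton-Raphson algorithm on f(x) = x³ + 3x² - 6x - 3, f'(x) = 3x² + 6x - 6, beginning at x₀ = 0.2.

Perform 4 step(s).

f(x) = x³ + 3x² - 6x - 3
f'(x) = 3x² + 6x - 6
x₀ = 0.2

Newton-Raphson formula: x_{n+1} = x_n - f(x_n)/f'(x_n)

Iteration 1:
  f(0.200000) = -4.072000
  f'(0.200000) = -4.680000
  x_1 = 0.200000 - (-4.072000)/(-4.680000) = -0.670085
Iteration 2:
  f(-0.670085) = 2.066678
  f'(-0.670085) = -8.673469
  x_2 = -0.670085 - 2.066678/(-8.673469) = -0.431810
Iteration 3:
  f(-0.431810) = 0.069721
  f'(-0.431810) = -8.031479
  x_3 = -0.431810 - 0.069721/(-8.031479) = -0.423129
Iteration 4:
  f(-0.423129) = 0.000129
  f'(-0.423129) = -8.001658
  x_4 = -0.423129 - 0.000129/(-8.001658) = -0.423112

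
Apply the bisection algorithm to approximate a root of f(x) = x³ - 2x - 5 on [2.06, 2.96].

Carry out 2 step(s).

f(x) = x³ - 2x - 5
Initial interval: [2.06, 2.96]

Iteration 1:
  c_1 = (2.060000 + 2.960000)/2 = 2.510000
  f(c_1) = f(2.510000) = 5.793251
  f(a) × f(c) < 0, new interval: [2.060000, 2.510000]
Iteration 2:
  c_2 = (2.060000 + 2.510000)/2 = 2.285000
  f(c_2) = f(2.285000) = 2.360499
  f(a) × f(c) < 0, new interval: [2.060000, 2.285000]

After 2 iteration(s), the approximation is c_2 = 2.285000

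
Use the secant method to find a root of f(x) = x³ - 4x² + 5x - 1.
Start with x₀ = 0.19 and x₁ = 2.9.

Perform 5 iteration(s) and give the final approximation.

f(x) = x³ - 4x² + 5x - 1
x₀ = 0.19, x₁ = 2.9

Secant formula: x_{n+1} = x_n - f(x_n)(x_n - x_{n-1})/(f(x_n) - f(x_{n-1}))

Iteration 1:
  f(0.190000) = -0.187541
  f(2.900000) = 4.249000
  x_2 = 2.900000 - 4.249000×(2.900000 - 0.190000)/(4.249000 - (-0.187541))
       = 0.304557
Iteration 2:
  f(2.900000) = 4.249000
  f(0.304557) = 0.180014
  x_3 = 0.304557 - 0.180014×(0.304557 - 2.900000)/(0.180014 - 4.249000)
       = 0.189733
Iteration 3:
  f(0.304557) = 0.180014
  f(0.189733) = -0.188499
  x_4 = 0.189733 - (-0.188499)×(0.189733 - 0.304557)/(-0.188499 - 0.180014)
       = 0.248467
Iteration 4:
  f(0.189733) = -0.188499
  f(0.248467) = 0.010731
  x_5 = 0.248467 - 0.010731×(0.248467 - 0.189733)/(0.010731 - (-0.188499))
       = 0.245303
Iteration 5:
  f(0.248467) = 0.010731
  f(0.245303) = 0.000583
  x_6 = 0.245303 - 0.000583×(0.245303 - 0.248467)/(0.000583 - 0.010731)
       = 0.245122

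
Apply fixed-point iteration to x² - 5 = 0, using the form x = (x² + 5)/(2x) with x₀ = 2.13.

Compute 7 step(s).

Equation: x² - 5 = 0
Fixed-point form: x = (x² + 5)/(2x)
x₀ = 2.13

x_1 = g(2.130000) = 2.238709
x_2 = g(2.238709) = 2.236070
x_3 = g(2.236070) = 2.236068
x_4 = g(2.236068) = 2.236068
x_5 = g(2.236068) = 2.236068
x_6 = g(2.236068) = 2.236068
x_7 = g(2.236068) = 2.236068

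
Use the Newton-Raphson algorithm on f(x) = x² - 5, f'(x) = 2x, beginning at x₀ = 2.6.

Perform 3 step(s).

f(x) = x² - 5
f'(x) = 2x
x₀ = 2.6

Newton-Raphson formula: x_{n+1} = x_n - f(x_n)/f'(x_n)

Iteration 1:
  f(2.600000) = 1.760000
  f'(2.600000) = 5.200000
  x_1 = 2.600000 - 1.760000/5.200000 = 2.261538
Iteration 2:
  f(2.261538) = 0.114556
  f'(2.261538) = 4.523077
  x_2 = 2.261538 - 0.114556/4.523077 = 2.236211
Iteration 3:
  f(2.236211) = 0.000641
  f'(2.236211) = 4.472423
  x_3 = 2.236211 - 0.000641/4.472423 = 2.236068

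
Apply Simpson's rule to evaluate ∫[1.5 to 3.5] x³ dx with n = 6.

f(x) = x³
a = 1.5, b = 3.5, n = 6
h = (b - a)/n = 0.333333

Simpson's rule: (h/3)[f(x₀) + 4f(x₁) + 2f(x₂) + ... + f(xₙ)]

x_0 = 1.5000, f(x_0) = 3.375000, coefficient = 1
x_1 = 1.8333, f(x_1) = 6.162037, coefficient = 4
x_2 = 2.1667, f(x_2) = 10.171296, coefficient = 2
x_3 = 2.5000, f(x_3) = 15.625000, coefficient = 4
x_4 = 2.8333, f(x_4) = 22.745370, coefficient = 2
x_5 = 3.1667, f(x_5) = 31.754630, coefficient = 4
x_6 = 3.5000, f(x_6) = 42.875000, coefficient = 1

I ≈ (0.333333/3) × 326.250000 = 36.250000
Exact value: 36.250000
Error: 0.000000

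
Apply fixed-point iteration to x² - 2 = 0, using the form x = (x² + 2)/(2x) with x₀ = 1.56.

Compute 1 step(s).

Equation: x² - 2 = 0
Fixed-point form: x = (x² + 2)/(2x)
x₀ = 1.56

x_1 = g(1.560000) = 1.421026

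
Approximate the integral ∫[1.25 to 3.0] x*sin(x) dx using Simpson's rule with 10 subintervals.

f(x) = x*sin(x)
a = 1.25, b = 3.0, n = 10
h = (b - a)/n = 0.175000

Simpson's rule: (h/3)[f(x₀) + 4f(x₁) + 2f(x₂) + ... + f(xₙ)]

x_0 = 1.2500, f(x_0) = 1.186231, coefficient = 1
x_1 = 1.4250, f(x_1) = 1.409882, coefficient = 4
x_2 = 1.6000, f(x_2) = 1.599318, coefficient = 2
x_3 = 1.7750, f(x_3) = 1.738120, coefficient = 4
x_4 = 1.9500, f(x_4) = 1.811471, coefficient = 2
x_5 = 2.1250, f(x_5) = 1.806930, coefficient = 4
x_6 = 2.3000, f(x_6) = 1.715122, coefficient = 2
x_7 = 2.4750, f(x_7) = 1.530321, coefficient = 4
x_8 = 2.6500, f(x_8) = 1.250881, coefficient = 2
x_9 = 2.8250, f(x_9) = 0.879508, coefficient = 4
x_10 = 3.0000, f(x_10) = 0.423360, coefficient = 1

I ≈ (0.175000/3) × 43.822219 = 2.556296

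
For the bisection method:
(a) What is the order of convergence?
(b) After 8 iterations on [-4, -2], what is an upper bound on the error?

(a) Bisection has linear (order 1) convergence; the error is halved each step.

(b) Error bound = (b-a)/2^n = (-2 - (-4))/2^{8}
    = 2/2^{8}

(a) 1 (linear); (b) error ≤ 7.81e-03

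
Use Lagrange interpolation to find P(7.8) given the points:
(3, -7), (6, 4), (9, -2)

Lagrange interpolation formula:
P(x) = Σ yᵢ × Lᵢ(x)
where Lᵢ(x) = Π_{j≠i} (x - xⱼ)/(xᵢ - xⱼ)

L_0(7.8) = (7.8 - 6)/(3 - 6) × (7.8 - 9)/(3 - 9) = -0.120000
L_1(7.8) = (7.8 - 3)/(6 - 3) × (7.8 - 9)/(6 - 9) = 0.640000
L_2(7.8) = (7.8 - 3)/(9 - 3) × (7.8 - 6)/(9 - 6) = 0.480000

P(7.8) = (-7)×L_0(7.8) + 4×L_1(7.8) + (-2)×L_2(7.8)
P(7.8) = 2.440000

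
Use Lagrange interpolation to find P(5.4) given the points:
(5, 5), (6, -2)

Lagrange interpolation formula:
P(x) = Σ yᵢ × Lᵢ(x)
where Lᵢ(x) = Π_{j≠i} (x - xⱼ)/(xᵢ - xⱼ)

L_0(5.4) = (5.4 - 6)/(5 - 6) = 0.600000
L_1(5.4) = (5.4 - 5)/(6 - 5) = 0.400000

P(5.4) = 5×L_0(5.4) + (-2)×L_1(5.4)
P(5.4) = 2.200000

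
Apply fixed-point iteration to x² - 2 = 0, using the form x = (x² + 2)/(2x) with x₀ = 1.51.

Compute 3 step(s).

Equation: x² - 2 = 0
Fixed-point form: x = (x² + 2)/(2x)
x₀ = 1.51

x_1 = g(1.510000) = 1.417252
x_2 = g(1.417252) = 1.414217
x_3 = g(1.414217) = 1.414214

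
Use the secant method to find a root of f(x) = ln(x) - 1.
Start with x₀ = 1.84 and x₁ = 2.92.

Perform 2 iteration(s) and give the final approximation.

f(x) = ln(x) - 1
x₀ = 1.84, x₁ = 2.92

Secant formula: x_{n+1} = x_n - f(x_n)(x_n - x_{n-1})/(f(x_n) - f(x_{n-1}))

Iteration 1:
  f(1.840000) = -0.390234
  f(2.920000) = 0.071584
  x_2 = 2.920000 - 0.071584×(2.920000 - 1.840000)/(0.071584 - (-0.390234))
       = 2.752596
Iteration 2:
  f(2.920000) = 0.071584
  f(2.752596) = 0.012544
  x_3 = 2.752596 - 0.012544×(2.752596 - 2.920000)/(0.012544 - 0.071584)
       = 2.717026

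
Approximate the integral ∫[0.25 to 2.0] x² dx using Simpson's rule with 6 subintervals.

f(x) = x²
a = 0.25, b = 2.0, n = 6
h = (b - a)/n = 0.291667

Simpson's rule: (h/3)[f(x₀) + 4f(x₁) + 2f(x₂) + ... + f(xₙ)]

x_0 = 0.2500, f(x_0) = 0.062500, coefficient = 1
x_1 = 0.5417, f(x_1) = 0.293403, coefficient = 4
x_2 = 0.8333, f(x_2) = 0.694444, coefficient = 2
x_3 = 1.1250, f(x_3) = 1.265625, coefficient = 4
x_4 = 1.4167, f(x_4) = 2.006944, coefficient = 2
x_5 = 1.7083, f(x_5) = 2.918403, coefficient = 4
x_6 = 2.0000, f(x_6) = 4.000000, coefficient = 1

I ≈ (0.291667/3) × 27.375000 = 2.661458
Exact value: 2.661458
Error: 0.000000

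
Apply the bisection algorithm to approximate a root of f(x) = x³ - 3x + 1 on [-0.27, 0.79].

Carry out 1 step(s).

f(x) = x³ - 3x + 1
Initial interval: [-0.27, 0.79]

Iteration 1:
  c_1 = (-0.270000 + 0.790000)/2 = 0.260000
  f(c_1) = f(0.260000) = 0.237576
  f(a) × f(c) ≥ 0, new interval: [0.260000, 0.790000]

After 1 iteration(s), the approximation is c_1 = 0.260000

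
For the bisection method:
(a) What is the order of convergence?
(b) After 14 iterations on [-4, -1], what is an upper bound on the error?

(a) Bisection has linear (order 1) convergence; the error is halved each step.

(b) Error bound = (b-a)/2^n = (-1 - (-4))/2^{14}
    = 3/2^{14}

(a) 1 (linear); (b) error ≤ 1.83e-04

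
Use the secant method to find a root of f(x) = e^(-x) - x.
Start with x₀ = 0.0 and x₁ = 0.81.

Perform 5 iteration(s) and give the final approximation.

f(x) = e^(-x) - x
x₀ = 0.0, x₁ = 0.81

Secant formula: x_{n+1} = x_n - f(x_n)(x_n - x_{n-1})/(f(x_n) - f(x_{n-1}))

Iteration 1:
  f(0.000000) = 1.000000
  f(0.810000) = -0.365142
  x_2 = 0.810000 - (-0.365142)×(0.810000 - 0.000000)/(-0.365142 - 1.000000)
       = 0.593345
Iteration 2:
  f(0.810000) = -0.365142
  f(0.593345) = -0.040869
  x_3 = 0.593345 - (-0.040869)×(0.593345 - 0.810000)/(-0.040869 - (-0.365142))
       = 0.566040
Iteration 3:
  f(0.593345) = -0.040869
  f(0.566040) = 0.001730
  x_4 = 0.566040 - 0.001730×(0.566040 - 0.593345)/(0.001730 - (-0.040869))
       = 0.567149
Iteration 4:
  f(0.566040) = 0.001730
  f(0.567149) = -0.000008
  x_5 = 0.567149 - (-0.000008)×(0.567149 - 0.566040)/(-0.000008 - 0.001730)
       = 0.567143
Iteration 5:
  f(0.567149) = -0.000008
  f(0.567143) = 0.000000
  x_6 = 0.567143 - 0.000000×(0.567143 - 0.567149)/(0.000000 - (-0.000008))
       = 0.567143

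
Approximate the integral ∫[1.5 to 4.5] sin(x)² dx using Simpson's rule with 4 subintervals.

f(x) = sin(x)²
a = 1.5, b = 4.5, n = 4
h = (b - a)/n = 0.750000

Simpson's rule: (h/3)[f(x₀) + 4f(x₁) + 2f(x₂) + ... + f(xₙ)]

x_0 = 1.5000, f(x_0) = 0.994996, coefficient = 1
x_1 = 2.2500, f(x_1) = 0.605398, coefficient = 4
x_2 = 3.0000, f(x_2) = 0.019915, coefficient = 2
x_3 = 3.7500, f(x_3) = 0.326682, coefficient = 4
x_4 = 4.5000, f(x_4) = 0.955565, coefficient = 1

I ≈ (0.750000/3) × 5.718712 = 1.429678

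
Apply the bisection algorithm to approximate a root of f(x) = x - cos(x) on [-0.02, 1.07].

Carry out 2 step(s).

f(x) = x - cos(x)
Initial interval: [-0.02, 1.07]

Iteration 1:
  c_1 = (-0.020000 + 1.070000)/2 = 0.525000
  f(c_1) = f(0.525000) = -0.340324
  f(a) × f(c) ≥ 0, new interval: [0.525000, 1.070000]
Iteration 2:
  c_2 = (0.525000 + 1.070000)/2 = 0.797500
  f(c_2) = f(0.797500) = 0.099002
  f(a) × f(c) < 0, new interval: [0.525000, 0.797500]

After 2 iteration(s), the approximation is c_2 = 0.797500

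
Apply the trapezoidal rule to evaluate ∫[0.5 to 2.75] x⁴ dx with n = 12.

f(x) = x⁴
a = 0.5, b = 2.75, n = 12
h = (b - a)/n = 0.187500

Trapezoidal rule: (h/2)[f(x₀) + 2f(x₁) + 2f(x₂) + ... + f(xₙ)]

x_0 = 0.5000, f(x_0) = 0.062500, coefficient = 1
x_1 = 0.6875, f(x_1) = 0.223404, coefficient = 2
x_2 = 0.8750, f(x_2) = 0.586182, coefficient = 2
x_3 = 1.0625, f(x_3) = 1.274429, coefficient = 2
x_4 = 1.2500, f(x_4) = 2.441406, coefficient = 2
x_5 = 1.4375, f(x_5) = 4.270035, coefficient = 2
x_6 = 1.6250, f(x_6) = 6.972900, coefficient = 2
x_7 = 1.8125, f(x_7) = 10.792252, coefficient = 2
x_8 = 2.0000, f(x_8) = 16.000000, coefficient = 2
x_9 = 2.1875, f(x_9) = 22.897720, coefficient = 2
x_10 = 2.3750, f(x_10) = 31.816650, coefficient = 2
x_11 = 2.5625, f(x_11) = 43.117691, coefficient = 2
x_12 = 2.7500, f(x_12) = 57.191406, coefficient = 1

I ≈ (0.187500/2) × 338.039246 = 31.691179
Exact value: 31.449023
Error: 0.242156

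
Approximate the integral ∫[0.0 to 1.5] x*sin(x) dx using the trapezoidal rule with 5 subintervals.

f(x) = x*sin(x)
a = 0.0, b = 1.5, n = 5
h = (b - a)/n = 0.300000

Trapezoidal rule: (h/2)[f(x₀) + 2f(x₁) + 2f(x₂) + ... + f(xₙ)]

x_0 = 0.0000, f(x_0) = 0.000000, coefficient = 1
x_1 = 0.3000, f(x_1) = 0.088656, coefficient = 2
x_2 = 0.6000, f(x_2) = 0.338785, coefficient = 2
x_3 = 0.9000, f(x_3) = 0.704994, coefficient = 2
x_4 = 1.2000, f(x_4) = 1.118447, coefficient = 2
x_5 = 1.5000, f(x_5) = 1.496242, coefficient = 1

I ≈ (0.300000/2) × 5.998008 = 0.899701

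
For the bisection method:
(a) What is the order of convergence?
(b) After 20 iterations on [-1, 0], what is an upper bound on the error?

(a) Bisection has linear (order 1) convergence; the error is halved each step.

(b) Error bound = (b-a)/2^n = (0 - (-1))/2^{20}
    = 1/2^{20}

(a) 1 (linear); (b) error ≤ 9.54e-07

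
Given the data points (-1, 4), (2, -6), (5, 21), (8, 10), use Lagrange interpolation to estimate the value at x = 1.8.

Lagrange interpolation formula:
P(x) = Σ yᵢ × Lᵢ(x)
where Lᵢ(x) = Π_{j≠i} (x - xⱼ)/(xᵢ - xⱼ)

L_0(1.8) = (1.8 - 2)/(-1 - 2) × (1.8 - 5)/(-1 - 5) × (1.8 - 8)/(-1 - 8) = 0.024494
L_1(1.8) = (1.8 - (-1))/(2 - (-1)) × (1.8 - 5)/(2 - 5) × (1.8 - 8)/(2 - 8) = 1.028741
L_2(1.8) = (1.8 - (-1))/(5 - (-1)) × (1.8 - 2)/(5 - 2) × (1.8 - 8)/(5 - 8) = -0.064296
L_3(1.8) = (1.8 - (-1))/(8 - (-1)) × (1.8 - 2)/(8 - 2) × (1.8 - 5)/(8 - 5) = 0.011062

P(1.8) = 4×L_0(1.8) + (-6)×L_1(1.8) + 21×L_2(1.8) + 10×L_3(1.8)
P(1.8) = -7.314074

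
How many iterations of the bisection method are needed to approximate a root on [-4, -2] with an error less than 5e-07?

We need (b-a)/2^n ≤ 5e-07
(-2 - (-4))/2^n ≤ 5e-07
2/2^n ≤ 5e-07
2^n ≥ 4000000
n ≥ log₂(4000000) = 21.93
n ≥ 22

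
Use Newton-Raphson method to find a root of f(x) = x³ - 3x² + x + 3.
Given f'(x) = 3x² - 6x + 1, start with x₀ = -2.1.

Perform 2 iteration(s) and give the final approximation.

f(x) = x³ - 3x² + x + 3
f'(x) = 3x² - 6x + 1
x₀ = -2.1

Newton-Raphson formula: x_{n+1} = x_n - f(x_n)/f'(x_n)

Iteration 1:
  f(-2.100000) = -21.591000
  f'(-2.100000) = 26.830000
  x_1 = -2.100000 - (-21.591000)/26.830000 = -1.295266
Iteration 2:
  f(-1.295266) = -5.501501
  f'(-1.295266) = 13.804745
  x_2 = -1.295266 - (-5.501501)/13.804745 = -0.896744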